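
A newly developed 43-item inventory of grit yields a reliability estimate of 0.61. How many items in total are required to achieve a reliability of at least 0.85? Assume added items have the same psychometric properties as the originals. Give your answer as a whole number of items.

Spearman-Brown solved for the length factor n:
n = r*(1 − r) / [ r (1 − r*) ]
n = [0.85 × 0.39] / [0.61 × 0.15]
  = 0.3315 / 0.0915 = 3.6230
3.6230 × 43 = 155.79 → 156 items

156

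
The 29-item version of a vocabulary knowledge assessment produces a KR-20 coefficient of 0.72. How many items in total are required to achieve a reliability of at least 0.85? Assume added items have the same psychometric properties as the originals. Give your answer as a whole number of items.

64

Spearman-Brown solved for the length factor n:
n = r_target (1 − r_old) / [ r_old (1 − r_target) ]
n = 0.85(1 − 0.72) / [0.72(1 − 0.85)]
  = 0.2380 / 0.1080 = 2.2037
Items needed = n × 29 = 2.2037 × 29 ≈ 63.91 → round up to 64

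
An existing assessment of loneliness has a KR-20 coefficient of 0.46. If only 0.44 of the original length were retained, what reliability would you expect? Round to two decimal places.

r_new = (0.44 × 0.46) / (1 + (0.44 − 1) × 0.46)
     = 0.2024 / 0.7424 = 0.2726

0.27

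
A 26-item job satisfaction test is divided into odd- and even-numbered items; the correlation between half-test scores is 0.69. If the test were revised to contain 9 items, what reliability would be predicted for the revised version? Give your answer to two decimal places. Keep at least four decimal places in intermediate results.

0.61

Full-test reliability from the split-half r: r_full = 2(0.69)/(1 + 0.69) = 0.8166
Then adjust to 9 items: n = 9/26 = 0.3462
r_new = n·r_full / (1 + (n − 1)·r_full) = 0.2827 / 0.4661 ≈ 0.6065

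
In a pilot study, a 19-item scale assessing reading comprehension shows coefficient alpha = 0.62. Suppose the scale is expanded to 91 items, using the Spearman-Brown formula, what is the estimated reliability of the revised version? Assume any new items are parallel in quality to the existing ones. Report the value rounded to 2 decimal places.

The new length is 91/19 = 4.7895 times the old.
r_new = 4.7895·0.62 / [1 + (4.7895 − 1)·0.62]
     = 2.9695 / 3.3495 = 0.8866

0.89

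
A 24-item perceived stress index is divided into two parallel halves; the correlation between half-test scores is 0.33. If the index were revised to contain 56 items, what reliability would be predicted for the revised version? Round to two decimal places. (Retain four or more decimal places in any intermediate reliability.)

0.70

First correct the split-half correlation to full-test reliability: r_full = 2 × 0.33 / (1 + 0.33) ≈ 0.4962
Then adjust to 56 items: n = 56/24 = 2.3333
r_new = n·r_full / (1 + (n − 1)·r_full) = 1.1578 / 1.6616 ≈ 0.6968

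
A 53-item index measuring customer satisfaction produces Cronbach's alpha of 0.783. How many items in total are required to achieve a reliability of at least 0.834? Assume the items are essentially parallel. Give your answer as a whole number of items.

Spearman-Brown solved for the length factor n:
n = r_target (1 − r_old) / [ r_old (1 − r_target) ]
n = 0.834(1 − 0.783) / [0.783(1 − 0.834)]
  = 0.180978 / 0.129978 = 1.3924
So the test needs 1.3924 × 53 ≈ 73.80 items; rounding up, 74.

74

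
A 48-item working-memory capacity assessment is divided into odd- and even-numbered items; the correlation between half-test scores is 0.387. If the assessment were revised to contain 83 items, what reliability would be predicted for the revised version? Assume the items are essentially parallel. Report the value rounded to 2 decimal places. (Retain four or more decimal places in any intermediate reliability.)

Spearman-Brown correction (n = 2): r_full = 2·0.387/(1 + 0.387) = 0.5580
Then adjust to 83 items: n = 83/48 = 1.7292
r_new = n·r_full / (1 + (n − 1)·r_full) = 0.9649 / 1.4069 ≈ 0.6858

0.69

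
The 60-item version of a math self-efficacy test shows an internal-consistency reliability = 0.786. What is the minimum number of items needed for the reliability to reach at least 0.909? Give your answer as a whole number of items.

164

Rearranging the Spearman-Brown formula for n,
n = r*(1 − r) / [ r (1 − r*) ]
n = 0.909(1 − 0.786) / [0.786(1 − 0.909)]
n = 0.194526 / 0.071526 ≈ 2.7197
So the test needs 2.7197 × 60 ≈ 163.18 items; rounding up, 164.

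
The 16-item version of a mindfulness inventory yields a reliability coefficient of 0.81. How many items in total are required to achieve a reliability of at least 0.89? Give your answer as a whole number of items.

Rearranging the Spearman-Brown formula for n,
n = r*(1 − r) / [ r (1 − r*) ]
n = [0.89 × 0.19] / [0.81 × 0.11]
  = 0.1691 / 0.0891 = 1.8979
So the test needs 1.8979 × 16 ≈ 30.37 items; rounding up, 31.

31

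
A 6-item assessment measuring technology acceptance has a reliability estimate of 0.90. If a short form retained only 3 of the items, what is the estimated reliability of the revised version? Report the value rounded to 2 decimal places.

0.82

The new length is 3/6 = 0.5 times the old.
By Spearman-Brown, r_new = n r / (1 + (n − 1) r).
r_new = 0.5·0.90 / [1 + (0.5 − 1)·0.90]
r_new = 0.4500 / 0.5500 ≈ 0.8182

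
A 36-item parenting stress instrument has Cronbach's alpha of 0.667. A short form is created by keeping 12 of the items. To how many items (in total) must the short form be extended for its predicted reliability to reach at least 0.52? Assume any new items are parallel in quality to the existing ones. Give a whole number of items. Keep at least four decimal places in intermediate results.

20

First, r for the 12-item form: n = 12/36 = 0.3333, so r_12 = 0.3333·0.667/(1 + (0.3333 − 1)·0.667) = 0.4003
Length factor from the short form to reach 0.52: n' = 0.52(1 − 0.4003) / [0.4003(1 − 0.52)] ≈ 1.6230
Total items = 1.6230 × 12 = 19.48, rounded up to 20.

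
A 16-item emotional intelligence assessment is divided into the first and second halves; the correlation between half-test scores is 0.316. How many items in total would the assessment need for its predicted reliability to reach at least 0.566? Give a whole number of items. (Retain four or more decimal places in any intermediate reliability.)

23

r_full = 2(0.316)/(1 + 0.316) = 0.4802
n = r_tgt(1 − r_full) / [r_full(1 − r_tgt)] = 0.566 × 0.5198 / (0.4802 × 0.434) ≈ 1.4117
Required items = 1.4117 × 16 = 22.59, so 23 items.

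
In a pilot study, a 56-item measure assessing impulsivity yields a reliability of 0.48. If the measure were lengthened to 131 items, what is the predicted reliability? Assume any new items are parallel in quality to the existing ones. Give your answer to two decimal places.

n = 131/56 = 2.3393
Apply the Spearman-Brown prophecy formula, r' = nr / [1 + (n − 1)r]:
r_new = 2.3393·0.48 / [1 + (2.3393 − 1)·0.48]
     = 1.1229 / 1.6429 = 0.6835

0.68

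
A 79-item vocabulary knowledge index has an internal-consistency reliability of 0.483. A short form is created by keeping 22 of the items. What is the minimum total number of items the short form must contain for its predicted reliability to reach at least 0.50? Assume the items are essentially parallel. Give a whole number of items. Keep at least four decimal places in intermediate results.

First, r for the 22-item form: n = 22/79 = 0.2785, so r_22 = 0.2785·0.483/(1 + (0.2785 − 1)·0.483) = 0.2065
Then solve for n' with r_old = 0.2065, r_target = 0.50: n' = 0.50(1 − 0.2065)/[0.2065(1 − 0.50)] = 3.8426
Items = 3.8426 × 22 ≈ 84.54 → 85

85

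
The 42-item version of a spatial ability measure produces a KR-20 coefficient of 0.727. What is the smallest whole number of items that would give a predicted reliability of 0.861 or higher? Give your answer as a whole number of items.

Spearman-Brown solved for the length factor n:
n = r*(1 − r) / [ r (1 − r*) ]
n = 0.861(1 − 0.727) / [0.727(1 − 0.861)]
n = 0.235053 / 0.101053 ≈ 2.3260
So the test needs 2.3260 × 42 ≈ 97.69 items; rounding up, 98.

98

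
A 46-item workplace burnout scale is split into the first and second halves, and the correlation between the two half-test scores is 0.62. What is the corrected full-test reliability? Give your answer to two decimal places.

0.77

r_full = 2r_hh / (1 + r_hh) = 2 × 0.62 / (1 + 0.62)
r_full = 1.2400 / 1.6200 ≈ 0.7654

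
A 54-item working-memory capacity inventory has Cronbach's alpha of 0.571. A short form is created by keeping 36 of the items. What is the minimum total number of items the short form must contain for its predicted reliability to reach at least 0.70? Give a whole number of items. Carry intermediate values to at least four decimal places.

95

Short-form reliability: n = 36/54 = 0.6667; r_36 = n·r/(1+(n−1)r) ≈ 0.4702
Length factor from the short form to reach 0.70: n' = 0.70(1 − 0.4702) / [0.4702(1 − 0.70)] ≈ 2.6291
Items = 2.6291 × 36 ≈ 94.65 → 95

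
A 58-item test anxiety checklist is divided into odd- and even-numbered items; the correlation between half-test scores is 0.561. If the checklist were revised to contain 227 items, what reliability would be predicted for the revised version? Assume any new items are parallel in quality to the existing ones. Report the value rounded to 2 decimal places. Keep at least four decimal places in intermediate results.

0.91

Full-test reliability from the split-half r: r_full = 2(0.561)/(1 + 0.561) = 0.7188
Length factor from 58 to 227 items: n = 227/58 = 3.9138
r_new = n·r_full / (1 + (n − 1)·r_full) = 2.8132 / 3.0944 ≈ 0.9091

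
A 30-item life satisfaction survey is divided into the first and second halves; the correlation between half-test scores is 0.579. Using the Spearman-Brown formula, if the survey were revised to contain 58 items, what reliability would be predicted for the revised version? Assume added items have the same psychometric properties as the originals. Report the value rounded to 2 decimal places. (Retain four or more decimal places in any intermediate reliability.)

0.84

First correct the split-half correlation to full-test reliability: r_full = 2 × 0.579 / (1 + 0.579) ≈ 0.7334
Then adjust to 58 items: n = 58/30 = 1.9333
r_new = n·r_full / (1 + (n − 1)·r_full) = 1.4179 / 1.6845 ≈ 0.8417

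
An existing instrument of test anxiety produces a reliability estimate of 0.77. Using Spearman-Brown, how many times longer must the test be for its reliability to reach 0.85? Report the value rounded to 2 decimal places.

Invert Spearman-Brown to solve for n:
n = r*(1 − r) / [ r (1 − r*) ]
n = 0.85(1 − 0.77) / [0.77(1 − 0.85)]
  = 0.1955 / 0.1155 = 1.6926

1.69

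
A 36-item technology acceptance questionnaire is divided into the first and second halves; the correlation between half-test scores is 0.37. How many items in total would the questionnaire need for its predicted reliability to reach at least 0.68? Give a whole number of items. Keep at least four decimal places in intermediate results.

Corrected full-test reliability: r_full = 2 × 0.37 / (1 + 0.37) ≈ 0.5401
Solve Spearman-Brown for n: n = 0.68(1 − 0.5401) / [0.5401(1 − 0.68)] = 1.8095
Required items = 1.8095 × 36 = 65.14, so 66 items.

66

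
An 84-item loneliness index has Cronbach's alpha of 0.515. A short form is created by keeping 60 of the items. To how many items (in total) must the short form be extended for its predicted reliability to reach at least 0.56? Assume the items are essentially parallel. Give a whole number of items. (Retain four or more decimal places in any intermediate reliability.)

Short-form reliability: n = 60/84 = 0.7143; r_60 = n·r/(1+(n−1)r) ≈ 0.4313
Then solve for n' with r_old = 0.4313, r_target = 0.56: n' = 0.56(1 − 0.4313)/[0.4313(1 − 0.56)] = 1.6782
Total items = 1.6782 × 60 = 100.69, rounded up to 101.

101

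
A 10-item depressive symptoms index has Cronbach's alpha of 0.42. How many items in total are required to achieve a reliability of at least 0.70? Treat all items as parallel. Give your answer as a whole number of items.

n = 0.70 × (1 − 0.42) / [ 0.42 × (1 − 0.70) ]
n = 0.4060 / 0.1260 ≈ 3.2222
3.2222 × 10 = 32.22 → 33 items

33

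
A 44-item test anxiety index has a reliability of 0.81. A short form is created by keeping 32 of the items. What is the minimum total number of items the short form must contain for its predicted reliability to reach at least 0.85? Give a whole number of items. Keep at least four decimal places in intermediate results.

Short-form reliability: n = 32/44 = 0.7273; r_32 = n·r/(1+(n−1)r) ≈ 0.7561
Then solve for n' with r_old = 0.7561, r_target = 0.85: n' = 0.85(1 − 0.7561)/[0.7561(1 − 0.85)] = 1.8279
Items = 1.8279 × 32 ≈ 58.49 → 59

59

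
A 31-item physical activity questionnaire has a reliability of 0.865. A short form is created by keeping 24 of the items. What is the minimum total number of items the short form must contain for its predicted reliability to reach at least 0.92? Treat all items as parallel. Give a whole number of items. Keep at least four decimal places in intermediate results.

56

Short-form reliability: n = 24/31 = 0.7742; r_24 = n·r/(1+(n−1)r) ≈ 0.8322
Then solve for n' with r_old = 0.8322, r_target = 0.92: n' = 0.92(1 − 0.8322)/[0.8322(1 − 0.92)] = 2.3188
Total items = 2.3188 × 24 = 55.65, rounded up to 56.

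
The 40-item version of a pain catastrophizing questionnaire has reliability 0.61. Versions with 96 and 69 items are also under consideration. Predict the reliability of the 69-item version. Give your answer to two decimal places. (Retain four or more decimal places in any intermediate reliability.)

0.73

Only the ratio of lengths matters: n = 69/40 = 1.7250
r_{69} = n·r / (1 + (n − 1)·r) = 1.0523 / 1.4423 ≈ 0.7296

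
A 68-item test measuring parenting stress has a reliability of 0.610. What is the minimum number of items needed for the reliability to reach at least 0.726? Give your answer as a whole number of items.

n = 0.726(1 − 0.610) / [0.610(1 − 0.726)]
  = 0.283140 / 0.167140 = 1.6940
So the test needs 1.6940 × 68 ≈ 115.19 items; rounding up, 116.

116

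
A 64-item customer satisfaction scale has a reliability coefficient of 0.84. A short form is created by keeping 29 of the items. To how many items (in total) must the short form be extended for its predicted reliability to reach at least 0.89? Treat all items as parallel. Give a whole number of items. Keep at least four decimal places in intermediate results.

99

Short-form reliability: n = 29/64 = 0.4531; r_29 = n·r/(1+(n−1)r) ≈ 0.7040
Length factor from the short form to reach 0.89: n' = 0.89(1 − 0.7040) / [0.7040(1 − 0.89)] ≈ 3.4019
Items = 3.4019 × 29 ≈ 98.66 → 99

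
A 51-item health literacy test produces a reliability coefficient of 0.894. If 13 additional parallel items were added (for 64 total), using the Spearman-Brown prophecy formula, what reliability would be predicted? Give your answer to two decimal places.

0.91

n = 64/51 = 1.2549
r_new = 1.2549·0.894 / [1 + (1.2549 − 1)·0.894]
r_new = 1.1219 / 1.2279 ≈ 0.9137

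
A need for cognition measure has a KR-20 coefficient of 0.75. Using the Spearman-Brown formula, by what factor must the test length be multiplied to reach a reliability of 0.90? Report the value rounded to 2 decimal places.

3.00

Rearranging the Spearman-Brown formula for n,
n = r*(1 − r) / [ r (1 − r*) ]
n = 0.90 × (1 − 0.75) / [ 0.75 × (1 − 0.90) ]
n = 0.2250 / 0.0750 ≈ 3.0000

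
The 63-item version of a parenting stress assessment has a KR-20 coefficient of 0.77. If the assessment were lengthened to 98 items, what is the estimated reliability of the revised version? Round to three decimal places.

0.839

The new length is 98/63 = 1.5556 times the old.
By Spearman-Brown, r_new = n r / (1 + (n − 1) r).
r_new = 1.5556·0.77 / [1 + (1.5556 − 1)·0.77]
     = 1.1978 / 1.4278 = 0.8389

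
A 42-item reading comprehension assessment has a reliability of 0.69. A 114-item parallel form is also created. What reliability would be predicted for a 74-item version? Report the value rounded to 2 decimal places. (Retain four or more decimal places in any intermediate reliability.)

Only the ratio of lengths matters: n = 74/42 = 1.7619
r_{74} = n·r / (1 + (n − 1)·r) = 1.2157 / 1.5257 ≈ 0.7968

0.80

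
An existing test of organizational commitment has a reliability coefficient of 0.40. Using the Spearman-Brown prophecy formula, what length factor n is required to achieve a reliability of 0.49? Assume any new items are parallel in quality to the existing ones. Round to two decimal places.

n = [0.49 × 0.60] / [0.40 × 0.51]
n = 0.2940 / 0.2040 ≈ 1.4412

1.44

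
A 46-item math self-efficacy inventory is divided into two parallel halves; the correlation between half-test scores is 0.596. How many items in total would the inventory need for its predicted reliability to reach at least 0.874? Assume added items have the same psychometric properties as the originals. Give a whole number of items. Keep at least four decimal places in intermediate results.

109

Corrected full-test reliability: r_full = 2 × 0.596 / (1 + 0.596) ≈ 0.7469
n = r_tgt(1 − r_full) / [r_full(1 − r_tgt)] = 0.874 × 0.2531 / (0.7469 × 0.126) ≈ 2.3506
Required items = 2.3506 × 46 = 108.13, so 109 items.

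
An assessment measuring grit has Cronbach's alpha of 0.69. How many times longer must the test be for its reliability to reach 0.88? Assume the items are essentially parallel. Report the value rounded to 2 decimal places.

3.29

Invert Spearman-Brown to solve for n:
n = r*(1 − r) / [ r (1 − r*) ]
n = 0.88(1 − 0.69) / [0.69(1 − 0.88)]
  = 0.2728 / 0.0828 = 3.2947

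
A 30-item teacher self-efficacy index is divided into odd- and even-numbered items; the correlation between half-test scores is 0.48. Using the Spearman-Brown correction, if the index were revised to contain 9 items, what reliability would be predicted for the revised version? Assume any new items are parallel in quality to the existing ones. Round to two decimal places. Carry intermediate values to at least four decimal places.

0.36

First correct the split-half correlation to full-test reliability: r_full = 2 × 0.48 / (1 + 0.48) ≈ 0.6486
Then adjust to 9 items: n = 9/30 = 0.3000
r_new = n·r_full / (1 + (n − 1)·r_full) = 0.1946 / 0.5460 ≈ 0.3564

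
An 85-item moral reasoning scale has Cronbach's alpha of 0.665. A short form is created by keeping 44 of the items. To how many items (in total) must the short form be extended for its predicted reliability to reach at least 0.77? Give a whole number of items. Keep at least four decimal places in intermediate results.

Short-form reliability: n = 44/85 = 0.5176; r_44 = n·r/(1+(n−1)r) ≈ 0.5068
Then solve for n' with r_old = 0.5068, r_target = 0.77: n' = 0.77(1 − 0.5068)/[0.5068(1 − 0.77)] = 3.2580
Total items = 3.2580 × 44 = 143.35, rounded up to 144.

144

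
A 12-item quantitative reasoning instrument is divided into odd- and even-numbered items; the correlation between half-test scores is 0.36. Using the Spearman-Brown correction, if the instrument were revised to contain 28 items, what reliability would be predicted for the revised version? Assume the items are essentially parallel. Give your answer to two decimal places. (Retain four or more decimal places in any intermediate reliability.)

0.72

Spearman-Brown correction (n = 2): r_full = 2·0.36/(1 + 0.36) = 0.5294
Then adjust to 28 items: n = 28/12 = 2.3333
r_new = n·r_full / (1 + (n − 1)·r_full) = 1.2352 / 1.7058 ≈ 0.7241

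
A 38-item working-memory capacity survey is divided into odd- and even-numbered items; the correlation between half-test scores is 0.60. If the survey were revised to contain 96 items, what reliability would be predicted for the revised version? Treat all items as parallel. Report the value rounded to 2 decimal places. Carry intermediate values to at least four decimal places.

0.88

Spearman-Brown correction (n = 2): r_full = 2·0.60/(1 + 0.60) = 0.7500
Length factor from 38 to 96 items: n = 96/38 = 2.5263
r_new = n·r_full / (1 + (n − 1)·r_full) = 1.8947 / 2.1447 ≈ 0.8834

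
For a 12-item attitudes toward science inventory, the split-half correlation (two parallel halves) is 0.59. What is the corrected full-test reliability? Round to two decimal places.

r_full = 2(0.59) / (1 + 0.59)
r_full = 1.1800 / 1.5900 ≈ 0.7421

0.74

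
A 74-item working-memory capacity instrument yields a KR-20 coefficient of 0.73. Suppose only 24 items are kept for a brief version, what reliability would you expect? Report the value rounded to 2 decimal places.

Length ratio n = 24/74 = 0.3243
Spearman-Brown: r_new = n·r / (1 + (n − 1)·r)
r_new = (0.3243 × 0.73) / (1 + (0.3243 − 1) × 0.73)
r_new = 0.2367 / 0.5067 ≈ 0.4671

0.47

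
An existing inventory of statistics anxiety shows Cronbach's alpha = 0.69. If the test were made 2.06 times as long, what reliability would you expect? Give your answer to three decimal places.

By Spearman-Brown, r_new = n r / (1 + (n − 1) r).
r_new = (2.06 × 0.69) / (1 + (2.06 − 1) × 0.69)
     = 1.4214 / 1.7314 = 0.8210

0.821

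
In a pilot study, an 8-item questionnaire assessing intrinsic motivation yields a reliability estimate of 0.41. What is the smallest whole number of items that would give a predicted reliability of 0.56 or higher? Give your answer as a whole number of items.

15

n = 0.56(1 − 0.41) / [0.41(1 − 0.56)]
n = 0.3304 / 0.1804 ≈ 1.8315
1.8315 × 8 = 14.65 → 15 items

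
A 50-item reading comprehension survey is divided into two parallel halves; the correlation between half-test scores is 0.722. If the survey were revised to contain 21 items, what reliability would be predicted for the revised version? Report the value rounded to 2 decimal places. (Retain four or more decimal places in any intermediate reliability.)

First correct the split-half correlation to full-test reliability: r_full = 2 × 0.722 / (1 + 0.722) ≈ 0.8386
Length factor from 50 to 21 items: n = 21/50 = 0.4200
r_new = n·r_full / (1 + (n − 1)·r_full) = 0.3522 / 0.5136 ≈ 0.6857

0.69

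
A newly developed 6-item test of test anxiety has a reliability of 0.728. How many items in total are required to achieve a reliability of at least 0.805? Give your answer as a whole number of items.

n = 0.805(1 − 0.728) / [0.728(1 − 0.805)]
  = 0.218960 / 0.141960 = 1.5424
Items needed = n × 6 = 1.5424 × 6 ≈ 9.25 → round up to 10

10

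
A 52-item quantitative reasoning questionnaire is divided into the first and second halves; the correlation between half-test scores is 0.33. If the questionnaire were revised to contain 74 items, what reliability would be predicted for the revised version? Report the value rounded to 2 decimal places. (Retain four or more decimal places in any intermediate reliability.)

0.58

Full-test reliability from the split-half r: r_full = 2(0.33)/(1 + 0.33) = 0.4962
Then adjust to 74 items: n = 74/52 = 1.4231
r_new = n·r_full / (1 + (n − 1)·r_full) = 0.7061 / 1.2099 ≈ 0.5836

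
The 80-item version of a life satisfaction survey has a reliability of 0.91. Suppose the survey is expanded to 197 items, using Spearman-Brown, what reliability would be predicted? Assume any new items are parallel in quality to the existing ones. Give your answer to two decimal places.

0.96

Length ratio n = 197/80 = 2.4625
r_new = (2.4625 × 0.91) / (1 + (2.4625 − 1) × 0.91)
r_new = 2.2409 / 2.3309 ≈ 0.9614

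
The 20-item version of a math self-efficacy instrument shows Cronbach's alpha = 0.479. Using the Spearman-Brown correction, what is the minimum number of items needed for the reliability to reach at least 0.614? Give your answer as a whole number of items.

Invert Spearman-Brown to solve for n:
n = r*(1 − r) / [ r (1 − r*) ]
n = 0.614(1 − 0.479) / [0.479(1 − 0.614)]
n = 0.319894 / 0.184894 ≈ 1.7301
Items needed = n × 20 = 1.7301 × 20 ≈ 34.60 → round up to 35

35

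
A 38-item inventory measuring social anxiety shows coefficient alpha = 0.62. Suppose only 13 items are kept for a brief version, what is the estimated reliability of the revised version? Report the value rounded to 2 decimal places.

n = 13/38 = 0.3421
Apply the Spearman-Brown prophecy formula, r' = nr / [1 + (n − 1)r]:
r_new = (0.3421 × 0.62) / (1 + (0.3421 − 1) × 0.62)
r_new = 0.2121 / 0.5921 ≈ 0.3582

0.36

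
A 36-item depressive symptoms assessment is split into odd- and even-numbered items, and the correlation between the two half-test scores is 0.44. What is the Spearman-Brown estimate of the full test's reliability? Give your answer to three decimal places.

The full test is twice the length of either half (n = 2).
r_full = 2r_hh / (1 + r_hh) = 2 × 0.44 / (1 + 0.44)
       = 0.8800 / 1.4400 = 0.6111

0.611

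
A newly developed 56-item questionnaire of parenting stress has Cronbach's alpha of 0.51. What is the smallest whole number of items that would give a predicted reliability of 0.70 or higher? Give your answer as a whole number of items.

Spearman-Brown solved for the length factor n:
n = r*(1 − r) / [ r (1 − r*) ]
n = 0.70 × (1 − 0.51) / [ 0.51 × (1 − 0.70) ]
  = 0.3430 / 0.1530 = 2.2418
Items needed = n × 56 = 2.2418 × 56 ≈ 125.54 → round up to 126

126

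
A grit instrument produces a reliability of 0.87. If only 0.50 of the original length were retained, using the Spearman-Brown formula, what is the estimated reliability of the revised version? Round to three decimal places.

0.770

Apply the Spearman-Brown prophecy formula, r' = nr / [1 + (n − 1)r]:
r_new = 0.5·0.87 / [1 + (0.5 − 1)·0.87]
r_new = 0.4350 / 0.5650 ≈ 0.7699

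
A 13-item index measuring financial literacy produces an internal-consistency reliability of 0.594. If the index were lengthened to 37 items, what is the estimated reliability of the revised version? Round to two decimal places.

0.81

Length ratio n = 37/13 = 2.8462
Spearman-Brown: r_new = n·r / (1 + (n − 1)·r)
r_new = (2.8462 × 0.594) / (1 + (2.8462 − 1) × 0.594)
     = 1.6906 / 2.0966 = 0.8064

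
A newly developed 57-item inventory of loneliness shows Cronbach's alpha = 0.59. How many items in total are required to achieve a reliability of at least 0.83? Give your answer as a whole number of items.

Rearranging the Spearman-Brown formula for n,
n = r_target (1 − r_old) / [ r_old (1 − r_target) ]
n = 0.83(1 − 0.59) / [0.59(1 − 0.83)]
  = 0.3403 / 0.1003 = 3.3928
3.3928 × 57 = 193.39 → 194 items

194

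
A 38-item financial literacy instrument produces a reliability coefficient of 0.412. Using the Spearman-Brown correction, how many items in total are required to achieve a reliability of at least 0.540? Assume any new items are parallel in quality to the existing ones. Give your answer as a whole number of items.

64

Spearman-Brown solved for the length factor n:
n = r*(1 − r) / [ r (1 − r*) ]
n = 0.540(1 − 0.412) / [0.412(1 − 0.540)]
  = 0.317520 / 0.189520 = 1.6754
1.6754 × 38 = 63.67 → 64 items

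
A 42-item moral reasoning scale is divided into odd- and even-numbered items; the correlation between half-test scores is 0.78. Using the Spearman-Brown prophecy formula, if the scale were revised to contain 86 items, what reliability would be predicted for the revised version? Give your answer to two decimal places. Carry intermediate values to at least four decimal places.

0.94

Spearman-Brown correction (n = 2): r_full = 2·0.78/(1 + 0.78) = 0.8764
Length factor from 42 to 86 items: n = 86/42 = 2.0476
r_new = n·r_full / (1 + (n − 1)·r_full) = 1.7945 / 1.9181 ≈ 0.9356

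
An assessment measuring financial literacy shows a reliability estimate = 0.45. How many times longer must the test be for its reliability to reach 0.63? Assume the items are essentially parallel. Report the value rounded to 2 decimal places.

2.08

Invert Spearman-Brown to solve for n:
n = r*(1 − r) / [ r (1 − r*) ]
n = [0.63 × 0.55] / [0.45 × 0.37]
n = 0.3465 / 0.1665 ≈ 2.0811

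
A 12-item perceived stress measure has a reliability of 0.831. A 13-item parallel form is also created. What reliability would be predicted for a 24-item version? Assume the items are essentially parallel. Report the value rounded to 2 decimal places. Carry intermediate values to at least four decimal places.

The 13-item form is not needed; work directly from the 12-item form with n = 24/12 = 2.0000.
r_{24} = n·r / (1 + (n − 1)·r) = 1.6620 / 1.8310 ≈ 0.9077

0.91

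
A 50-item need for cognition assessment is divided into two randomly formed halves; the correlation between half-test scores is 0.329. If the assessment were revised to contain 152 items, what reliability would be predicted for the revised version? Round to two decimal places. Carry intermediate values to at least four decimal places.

First correct the split-half correlation to full-test reliability: r_full = 2 × 0.329 / (1 + 0.329) ≈ 0.4951
Then adjust to 152 items: n = 152/50 = 3.0400
r_new = n·r_full / (1 + (n − 1)·r_full) = 1.5051 / 2.0100 ≈ 0.7488

0.75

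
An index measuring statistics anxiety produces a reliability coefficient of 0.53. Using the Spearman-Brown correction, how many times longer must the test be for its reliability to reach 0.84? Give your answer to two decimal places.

4.66

n = 0.84 × (1 − 0.53) / [ 0.53 × (1 − 0.84) ]
n = 0.3948 / 0.0848 ≈ 4.6557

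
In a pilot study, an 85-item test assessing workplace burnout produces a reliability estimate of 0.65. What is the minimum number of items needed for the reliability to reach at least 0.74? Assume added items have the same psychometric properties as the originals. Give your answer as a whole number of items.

131

n = 0.74(1 − 0.65) / [0.65(1 − 0.74)]
  = 0.2590 / 0.1690 = 1.5325
1.5325 × 85 = 130.26 → 131 items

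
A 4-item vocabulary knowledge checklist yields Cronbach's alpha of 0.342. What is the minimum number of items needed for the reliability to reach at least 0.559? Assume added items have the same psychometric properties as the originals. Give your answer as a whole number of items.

10

Spearman-Brown solved for the length factor n:
n = r*(1 − r) / [ r (1 − r*) ]
n = [0.559 × 0.658] / [0.342 × 0.441]
  = 0.367822 / 0.150822 = 2.4388
So the test needs 2.4388 × 4 ≈ 9.76 items; rounding up, 10.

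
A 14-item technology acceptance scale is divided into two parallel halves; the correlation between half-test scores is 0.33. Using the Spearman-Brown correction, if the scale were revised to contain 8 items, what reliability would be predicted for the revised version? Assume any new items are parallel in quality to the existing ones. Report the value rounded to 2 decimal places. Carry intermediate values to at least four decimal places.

0.36

Full-test reliability from the split-half r: r_full = 2(0.33)/(1 + 0.33) = 0.4962
Length factor from 14 to 8 items: n = 8/14 = 0.5714
r_new = n·r_full / (1 + (n − 1)·r_full) = 0.2835 / 0.7873 ≈ 0.3601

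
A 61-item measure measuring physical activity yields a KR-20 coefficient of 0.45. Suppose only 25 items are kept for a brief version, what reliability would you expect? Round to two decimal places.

The new length is 25/61 = 0.4098 times the old.
r_new = (0.4098 × 0.45) / (1 + (0.4098 − 1) × 0.45)
r_new = 0.1844 / 0.7344 ≈ 0.2511

0.25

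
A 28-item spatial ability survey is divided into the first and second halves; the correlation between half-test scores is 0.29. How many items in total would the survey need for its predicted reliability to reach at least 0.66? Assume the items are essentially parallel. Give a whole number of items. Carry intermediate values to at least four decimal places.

67

r_full = 2(0.29)/(1 + 0.29) = 0.4496
Solve Spearman-Brown for n: n = 0.66(1 − 0.4496) / [0.4496(1 − 0.66)] = 2.3764
Items = 2.3764 × 28 ≈ 66.54 → 67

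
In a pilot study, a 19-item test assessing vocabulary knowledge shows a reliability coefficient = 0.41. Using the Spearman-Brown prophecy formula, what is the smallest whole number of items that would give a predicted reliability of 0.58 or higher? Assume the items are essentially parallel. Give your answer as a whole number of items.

n = 0.58(1 − 0.41) / [0.41(1 − 0.58)]
  = 0.3422 / 0.1722 = 1.9872
Items needed = n × 19 = 1.9872 × 19 ≈ 37.76 → round up to 38

38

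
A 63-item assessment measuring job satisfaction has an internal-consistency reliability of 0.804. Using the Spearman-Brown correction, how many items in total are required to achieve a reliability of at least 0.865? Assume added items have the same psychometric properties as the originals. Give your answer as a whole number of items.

n = 0.865 × (1 − 0.804) / [ 0.804 × (1 − 0.865) ]
  = 0.169540 / 0.108540 = 1.5620
Items needed = n × 63 = 1.5620 × 63 ≈ 98.41 → round up to 99

99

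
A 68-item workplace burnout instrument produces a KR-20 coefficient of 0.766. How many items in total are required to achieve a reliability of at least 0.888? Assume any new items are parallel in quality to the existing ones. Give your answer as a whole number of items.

165

n = 0.888 × (1 − 0.766) / [ 0.766 × (1 − 0.888) ]
n = 0.207792 / 0.085792 ≈ 2.4220
So the test needs 2.4220 × 68 ≈ 164.70 items; rounding up, 165.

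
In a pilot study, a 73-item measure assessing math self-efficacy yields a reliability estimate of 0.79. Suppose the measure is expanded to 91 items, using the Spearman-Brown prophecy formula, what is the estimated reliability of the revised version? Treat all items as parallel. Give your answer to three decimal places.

0.824

Length ratio n = 91/73 = 1.2466
Apply the Spearman-Brown prophecy formula, r' = nr / [1 + (n − 1)r]:
r_new = 1.2466·0.79 / [1 + (1.2466 − 1)·0.79]
r_new = 0.9848 / 1.1948 ≈ 0.8242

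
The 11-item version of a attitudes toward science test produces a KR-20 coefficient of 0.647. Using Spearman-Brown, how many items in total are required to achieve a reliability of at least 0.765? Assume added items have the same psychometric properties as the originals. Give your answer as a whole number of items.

n = 0.765 × (1 − 0.647) / [ 0.647 × (1 − 0.765) ]
  = 0.270045 / 0.152045 = 1.7761
Items needed = n × 11 = 1.7761 × 11 ≈ 19.54 → round up to 20

20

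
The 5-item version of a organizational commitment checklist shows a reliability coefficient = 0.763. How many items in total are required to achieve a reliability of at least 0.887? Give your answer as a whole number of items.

13

Invert Spearman-Brown to solve for n:
n = r_target (1 − r_old) / [ r_old (1 − r_target) ]
n = [0.887 × 0.237] / [0.763 × 0.113]
  = 0.210219 / 0.086219 = 2.4382
So the test needs 2.4382 × 5 ≈ 12.19 items; rounding up, 13.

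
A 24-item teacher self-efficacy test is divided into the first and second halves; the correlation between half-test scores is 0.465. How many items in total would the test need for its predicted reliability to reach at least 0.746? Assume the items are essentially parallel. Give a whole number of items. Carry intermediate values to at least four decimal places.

r_full = 2(0.465)/(1 + 0.465) = 0.6348
n = r_tgt(1 − r_full) / [r_full(1 − r_tgt)] = 0.746 × 0.3652 / (0.6348 × 0.254) ≈ 1.6897
Required items = 1.6897 × 24 = 40.55, so 41 items.

41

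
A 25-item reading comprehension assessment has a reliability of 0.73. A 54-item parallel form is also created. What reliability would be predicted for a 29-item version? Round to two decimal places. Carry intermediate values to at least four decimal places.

The 54-item form is not needed; work directly from the 25-item form with n = 29/25 = 1.1600.
r_{29} = n·r / (1 + (n − 1)·r) = 0.8468 / 1.1168 ≈ 0.7582

0.76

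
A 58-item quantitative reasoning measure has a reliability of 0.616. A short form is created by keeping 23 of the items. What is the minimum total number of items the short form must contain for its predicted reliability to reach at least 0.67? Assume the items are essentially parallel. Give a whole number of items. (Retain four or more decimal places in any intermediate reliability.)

74

First, r for the 23-item form: n = 23/58 = 0.3966, so r_23 = 0.3966·0.616/(1 + (0.3966 − 1)·0.616) = 0.3888
Then solve for n' with r_old = 0.3888, r_target = 0.67: n' = 0.67(1 − 0.3888)/[0.3888(1 − 0.67)] = 3.1917
Total items = 3.1917 × 23 = 73.41, rounded up to 74.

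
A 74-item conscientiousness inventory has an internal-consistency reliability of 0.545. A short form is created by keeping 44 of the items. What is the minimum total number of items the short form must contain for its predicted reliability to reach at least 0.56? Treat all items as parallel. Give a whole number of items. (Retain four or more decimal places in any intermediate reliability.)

First, r for the 44-item form: n = 44/74 = 0.5946, so r_44 = 0.5946·0.545/(1 + (0.5946 − 1)·0.545) = 0.4160
Then solve for n' with r_old = 0.4160, r_target = 0.56: n' = 0.56(1 − 0.4160)/[0.4160(1 − 0.56)] = 1.7867
Total items = 1.7867 × 44 = 78.61, rounded up to 79.

79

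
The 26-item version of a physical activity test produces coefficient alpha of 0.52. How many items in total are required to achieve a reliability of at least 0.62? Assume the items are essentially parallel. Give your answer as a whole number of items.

40

n = 0.62(1 − 0.52) / [0.52(1 − 0.62)]
n = 0.2976 / 0.1976 ≈ 1.5061
1.5061 × 26 = 39.16 → 40 items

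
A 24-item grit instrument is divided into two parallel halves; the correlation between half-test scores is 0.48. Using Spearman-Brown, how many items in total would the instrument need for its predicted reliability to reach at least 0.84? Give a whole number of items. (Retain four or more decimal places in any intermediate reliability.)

69

r_full = 2(0.48)/(1 + 0.48) = 0.6486
n = r_tgt(1 − r_full) / [r_full(1 − r_tgt)] = 0.84 × 0.3514 / (0.6486 × 0.16) ≈ 2.8444
Items = 2.8444 × 24 ≈ 68.27 → 69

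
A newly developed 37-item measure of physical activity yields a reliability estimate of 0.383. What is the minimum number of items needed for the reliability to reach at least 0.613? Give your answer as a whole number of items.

Invert Spearman-Brown to solve for n:
n = r*(1 − r) / [ r (1 − r*) ]
n = 0.613 × (1 − 0.383) / [ 0.383 × (1 − 0.613) ]
n = 0.378221 / 0.148221 ≈ 2.5517
2.5517 × 37 = 94.41 → 95 items

95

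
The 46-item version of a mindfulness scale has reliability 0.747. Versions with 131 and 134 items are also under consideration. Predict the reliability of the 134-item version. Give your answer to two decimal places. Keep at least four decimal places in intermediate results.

Only the ratio of lengths matters: n = 134/46 = 2.9130
r_{134} = n·r / (1 + (n − 1)·r) = 2.1760 / 2.4290 ≈ 0.8958

0.90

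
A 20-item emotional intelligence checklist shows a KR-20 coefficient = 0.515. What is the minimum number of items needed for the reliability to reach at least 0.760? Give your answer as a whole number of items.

Spearman-Brown solved for the length factor n:
n = r*(1 − r) / [ r (1 − r*) ]
n = 0.760 × (1 − 0.515) / [ 0.515 × (1 − 0.760) ]
n = 0.368600 / 0.123600 ≈ 2.9822
So the test needs 2.9822 × 20 ≈ 59.64 items; rounding up, 60.

60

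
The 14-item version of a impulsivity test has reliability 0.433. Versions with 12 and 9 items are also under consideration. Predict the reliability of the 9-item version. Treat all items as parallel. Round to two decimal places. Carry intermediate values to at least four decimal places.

0.33

Only the ratio of lengths matters: n = 9/14 = 0.6429
r_{9} = n·r / (1 + (n − 1)·r) = 0.2784 / 0.8454 ≈ 0.3293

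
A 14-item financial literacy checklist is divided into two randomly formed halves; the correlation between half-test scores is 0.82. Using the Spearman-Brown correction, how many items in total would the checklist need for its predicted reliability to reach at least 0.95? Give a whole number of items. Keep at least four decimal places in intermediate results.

Corrected full-test reliability: r_full = 2 × 0.82 / (1 + 0.82) ≈ 0.9011
Solve Spearman-Brown for n: n = 0.95(1 − 0.9011) / [0.9011(1 − 0.95)] = 2.0853
Items = 2.0853 × 14 ≈ 29.19 → 30

30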